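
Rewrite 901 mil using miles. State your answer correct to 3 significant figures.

1.42e-5 mi

1 mil = 1.57828e-8 miles.
901 × 1.57828e-8 ≈ 1.42e-5 mi.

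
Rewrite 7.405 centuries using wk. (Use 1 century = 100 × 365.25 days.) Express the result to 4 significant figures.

38640 wk

1 century = 5217.86 weeks.
7.405 × 5217.86 ≈ 38640 wk.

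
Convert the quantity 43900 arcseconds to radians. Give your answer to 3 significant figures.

0.213 rad

1 arcsecond = 4.84814e-6 rad.
So 43900 × 4.84814e-6 ≈ 0.213 rad.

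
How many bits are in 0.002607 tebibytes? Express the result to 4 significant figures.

2.293 × 10^10 bit

1 tebibyte = 8.79609 × 10^12 bit.
Thus 0.002607 × 8.79609 × 10^12 ≈ 2.293 × 10^10 bit.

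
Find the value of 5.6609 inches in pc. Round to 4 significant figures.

4.660e-18 pc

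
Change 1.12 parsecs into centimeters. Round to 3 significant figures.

3.46 × 10^18 cm

1 pc = 3.08568 × 10^18 cm.
Then 1.12 × 3.08568 × 10^18 ≈ 3.46 × 10^18 cm.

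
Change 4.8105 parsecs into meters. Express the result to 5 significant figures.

1 parsec = 3.08568e+16 m.
Then 4.8105 × 3.08568e+16 ≈ 1.4844e+17 m.

1.4844e+17 m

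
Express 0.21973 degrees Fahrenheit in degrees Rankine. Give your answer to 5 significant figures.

°R = °F + 459.67.
Applying the formula gives 459.89 °R.

459.89 °R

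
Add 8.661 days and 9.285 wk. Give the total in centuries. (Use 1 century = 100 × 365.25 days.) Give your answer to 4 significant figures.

8.661 d = 0.000237125 century and 9.285 wk = 0.00177947 century.
0.000237125 + 0.00177947 ≈ 0.002017 century.

0.002017 century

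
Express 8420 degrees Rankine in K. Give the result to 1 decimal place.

°R = K × 9/5.
Applying the formula gives 4677.8 K.

4677.8 kelvins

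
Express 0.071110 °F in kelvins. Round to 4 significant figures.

K = (°F + 459.67) × 5/9.
Applying the formula gives 255.4 K.

255.4 K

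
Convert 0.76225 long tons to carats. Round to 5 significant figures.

1 long ton = 5.08023 × 10^6 ct.
0.76225 × 5.08023 × 10^6 ≈ 3.8724 × 10^6 ct.

3.8724 × 10^6 ct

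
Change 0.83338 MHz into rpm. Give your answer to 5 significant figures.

1 MHz = 6.00000e+7 rpm.
Thus 0.83338 × 6.00000e+7 ≈ 5.0003e+7 rpm.

5.0003e+7 rpm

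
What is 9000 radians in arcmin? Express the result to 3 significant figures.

1 radian = 3437.75 arcminutes.
Then 9000 × 3437.75 ≈ 3.09 × 10^7 arcmin.

3.09 × 10^7 arcminutes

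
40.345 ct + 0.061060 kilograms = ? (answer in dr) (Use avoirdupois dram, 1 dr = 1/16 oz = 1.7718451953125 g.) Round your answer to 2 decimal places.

40.345 ct = 4.55401 dr and 0.061060 kg = 34.4612 dr.
4.55401 + 34.4612 ≈ 39.02 dr.

39.02 dr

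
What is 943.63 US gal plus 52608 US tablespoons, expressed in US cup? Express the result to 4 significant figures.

18390 US cup

943.63 US gal = 15098.1 US cup and 52608 US tbsp = 3288.00 US cup.
15098.1 + 3288.00 ≈ 18390 US cup.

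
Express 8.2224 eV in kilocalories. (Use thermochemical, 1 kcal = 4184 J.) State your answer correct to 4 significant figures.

3.149e-22 kcal

1 electronvolt = 3.82929e-23 kcal.
So 8.2224 × 3.82929e-23 ≈ 3.149e-22 kcal.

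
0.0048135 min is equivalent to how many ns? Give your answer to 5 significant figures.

2.8881 × 10^8 ns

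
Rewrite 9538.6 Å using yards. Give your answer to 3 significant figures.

1.04e-6 yd

1 Å = 1.09361e-10 yd.
Thus 9538.6 × 1.09361e-10 ≈ 1.04e-6 yd.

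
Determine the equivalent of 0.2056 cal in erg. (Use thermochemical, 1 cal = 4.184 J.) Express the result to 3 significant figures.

8.60e+6 erg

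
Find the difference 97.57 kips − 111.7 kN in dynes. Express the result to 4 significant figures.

3.223 × 10^10 dyn

97.57 kip = 4.34013 × 10^10 dyn and 111.7 kN = 1.11700 × 10^10 dyn.
4.34013 × 10^10 − 1.11700 × 10^10 ≈ 3.223 × 10^10 dyn.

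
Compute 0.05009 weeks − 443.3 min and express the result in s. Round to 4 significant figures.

0.05009 wk = 30294.4 s and 443.3 min = 26598.0 s.
30294.4 − 26598.0 ≈ 3696 s.

3696 seconds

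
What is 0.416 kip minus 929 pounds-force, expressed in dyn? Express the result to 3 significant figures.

0.416 kip = 1.85046e+8 dyn and 929 lbf = 4.13240e+8 dyn.
1.85046e+8 − 4.13240e+8 ≈ -2.28e+8 dyn.

-2.28e+8 dynes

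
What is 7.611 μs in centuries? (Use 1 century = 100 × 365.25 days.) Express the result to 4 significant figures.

2.412 × 10^-15 century

1 microsecond = 3.16881 × 10^-16 centuries.
Thus 7.611 × 3.16881 × 10^-16 ≈ 2.412 × 10^-15 century.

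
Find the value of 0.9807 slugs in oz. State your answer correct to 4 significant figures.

504.8 oz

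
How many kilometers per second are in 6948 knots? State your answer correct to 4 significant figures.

3.574 km/s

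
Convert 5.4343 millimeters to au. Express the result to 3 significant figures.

1 mm = 6.68459 × 10^-15 astronomical units.
5.4343 × 6.68459 × 10^-15 ≈ 3.63 × 10^-14 au.

3.63 × 10^-14 astronomical units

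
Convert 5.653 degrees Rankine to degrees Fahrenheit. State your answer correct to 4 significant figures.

-454.0 °F

°R = °F + 459.67.
Applying the formula gives -454.0 °F.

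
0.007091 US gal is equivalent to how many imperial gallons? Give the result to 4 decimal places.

1 US gallon = 0.832674 imperial gallons.
Then 0.007091 × 0.832674 ≈ 0.0059 imp gal.

0.0059 imp gal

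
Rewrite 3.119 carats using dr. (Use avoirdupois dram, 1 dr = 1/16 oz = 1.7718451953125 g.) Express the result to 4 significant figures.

0.3521 dr

1 ct = 0.112877 dr.
Then 3.119 × 0.112877 ≈ 0.3521 dr.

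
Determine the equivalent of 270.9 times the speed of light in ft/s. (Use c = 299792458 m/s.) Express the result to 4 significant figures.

2.664e+11 feet per second

1 speed of light = 9.83571e+8 feet per second.
Then 270.9 × 9.83571e+8 ≈ 2.664e+11 ft/s.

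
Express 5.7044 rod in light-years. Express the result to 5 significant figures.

3.0324 × 10^-15 light-years

1 rod = 5.31587 × 10^-16 ly.
Then 5.7044 × 5.31587 × 10^-16 ≈ 3.0324 × 10^-15 ly.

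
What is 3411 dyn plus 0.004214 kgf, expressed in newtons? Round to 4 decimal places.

0.0754 newtons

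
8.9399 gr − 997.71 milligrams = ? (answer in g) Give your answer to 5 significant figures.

-0.41841 g

8.9399 gr = 0.579296 g and 997.71 mg = 0.997710 g.
0.579296 − 0.997710 ≈ -0.41841 g.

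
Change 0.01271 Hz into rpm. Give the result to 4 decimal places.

1 hertz = 60.0000 revolutions per minute.
So 0.01271 × 60.0000 ≈ 0.7626 rpm.

0.7626 rpm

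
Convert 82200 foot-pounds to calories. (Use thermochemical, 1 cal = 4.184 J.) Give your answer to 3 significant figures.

26600 cal

1 ft·lbf = 0.324048 cal.
So 82200 × 0.324048 ≈ 26600 cal.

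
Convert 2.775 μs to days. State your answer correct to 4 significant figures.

1 μs = 1.15741 × 10^-11 d.
Thus 2.775 × 1.15741 × 10^-11 ≈ 3.212 × 10^-11 d.

3.212 × 10^-11 days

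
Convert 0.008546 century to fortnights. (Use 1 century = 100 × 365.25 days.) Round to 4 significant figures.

1 century = 2608.93 fortnights.
0.008546 × 2608.93 ≈ 22.30 fortnight.

22.30 fortnights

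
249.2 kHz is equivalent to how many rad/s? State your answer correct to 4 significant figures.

1.566e+6 rad/s

1 kHz = 6283.19 rad/s.
249.2 × 6283.19 ≈ 1.566e+6 rad/s.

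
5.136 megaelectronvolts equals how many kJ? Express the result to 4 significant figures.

8.229e-16 kJ

1 megaelectronvolt = 1.60218e-16 kJ.
5.136 × 1.60218e-16 ≈ 8.229e-16 kJ.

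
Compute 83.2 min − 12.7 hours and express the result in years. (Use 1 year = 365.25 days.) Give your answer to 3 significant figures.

-0.00129 years

83.2 min = 0.000158187 yr and 12.7 h = 0.00144878 yr.
0.000158187 − 0.00144878 ≈ -0.00129 yr.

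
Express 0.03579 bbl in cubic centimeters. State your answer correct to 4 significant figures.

1 oil barrel = 158987 cubic centimeters.
Then 0.03579 × 158987 ≈ 5690 cm³.

5690 cm³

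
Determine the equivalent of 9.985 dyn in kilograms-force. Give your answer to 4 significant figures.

1 dyn = 1.01972 × 10^-6 kgf.
9.985 × 1.01972 × 10^-6 ≈ 1.018 × 10^-5 kgf.

1.018 × 10^-5 kgf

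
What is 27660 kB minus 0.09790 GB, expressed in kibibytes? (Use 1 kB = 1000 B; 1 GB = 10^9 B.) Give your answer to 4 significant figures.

-68590 KiB

27660 kB = 27011.7 KiB and 0.09790 GB = 95605.5 KiB.
27011.7 − 95605.5 ≈ -68590 KiB.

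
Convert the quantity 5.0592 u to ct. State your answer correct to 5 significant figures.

1 atomic mass unit = 8.30270e-24 carats.
Then 5.0592 × 8.30270e-24 ≈ 4.2005e-23 ct.

4.2005e-23 carats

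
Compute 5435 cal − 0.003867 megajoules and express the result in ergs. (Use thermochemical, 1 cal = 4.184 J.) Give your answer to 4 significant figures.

5435 cal = 2.27400e+11 erg and 0.003867 MJ = 3.86700e+10 erg.
2.27400e+11 − 3.86700e+10 ≈ 1.887e+11 erg.

1.887e+11 erg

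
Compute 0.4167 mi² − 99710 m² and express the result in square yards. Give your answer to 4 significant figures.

1.172e+6 yd²

0.4167 mi² = 1.29077e+6 yd² and 99710 m² = 119252 yd².
1.29077e+6 − 119252 ≈ 1.172e+6 yd².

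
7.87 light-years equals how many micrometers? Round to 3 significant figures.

7.45 × 10^22 μm

1 light-year = 9.46073 × 10^21 micrometers.
Then 7.87 × 9.46073 × 10^21 ≈ 7.45 × 10^22 μm.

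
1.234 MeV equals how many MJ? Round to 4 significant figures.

1.977 × 10^-19 megajoules

1 megaelectronvolt = 1.60218 × 10^-19 MJ.
Then 1.234 × 1.60218 × 10^-19 ≈ 1.977 × 10^-19 MJ.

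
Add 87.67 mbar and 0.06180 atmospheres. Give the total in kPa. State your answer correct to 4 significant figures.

87.67 mbar = 8.767000 kPa and 0.06180 atm = 6.261885 kPa.
8.767000 + 6.261885 ≈ 15.03 kPa.

15.03 kilopascals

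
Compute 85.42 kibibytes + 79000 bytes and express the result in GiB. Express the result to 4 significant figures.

85.42 KiB = 8.14629e-5 GiB and 79000 B = 7.35745e-5 GiB.
8.14629e-5 + 7.35745e-5 ≈ 0.0001550 GiB.

0.0001550 gibibytes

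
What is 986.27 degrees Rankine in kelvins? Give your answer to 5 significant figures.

547.93 K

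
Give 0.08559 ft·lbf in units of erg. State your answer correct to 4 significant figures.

1 foot-pound = 1.35582 × 10^7 ergs.
0.08559 × 1.35582 × 10^7 ≈ 1.160 × 10^6 erg.

1.160 × 10^6 erg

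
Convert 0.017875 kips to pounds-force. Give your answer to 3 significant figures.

17.9 lbf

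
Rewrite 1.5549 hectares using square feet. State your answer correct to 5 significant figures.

167370 ft²

1 ha = 107639 ft².
1.5549 × 107639 ≈ 167370 ft².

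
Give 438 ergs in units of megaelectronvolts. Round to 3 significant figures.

1 erg = 624151 MeV.
Then 438 × 624151 ≈ 2.73 × 10^8 MeV.

2.73 × 10^8 megaelectronvolts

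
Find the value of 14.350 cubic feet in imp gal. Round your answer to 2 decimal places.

1 cubic foot = 6.22884 imperial gallons.
14.350 × 6.22884 ≈ 89.38 imp gal.

89.38 imp gal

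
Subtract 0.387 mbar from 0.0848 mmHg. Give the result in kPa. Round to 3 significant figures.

-0.0274 kilopascals

0.0848 mmHg = 0.0113057 kPa and 0.387 mbar = 0.0387000 kPa.
0.0113057 − 0.0387000 ≈ -0.0274 kPa.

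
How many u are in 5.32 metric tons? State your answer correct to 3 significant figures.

3.20 × 10^30 u

1 t = 6.02214 × 10^29 u.
5.32 × 6.02214 × 10^29 ≈ 3.20 × 10^30 u.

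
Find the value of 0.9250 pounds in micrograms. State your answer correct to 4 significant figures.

4.196e+8 micrograms

1 lb = 4.53592e+8 micrograms.
Then 0.9250 × 4.53592e+8 ≈ 4.196e+8 μg.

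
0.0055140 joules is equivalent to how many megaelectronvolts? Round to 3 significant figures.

1 J = 6.24151e+12 megaelectronvolts.
0.0055140 × 6.24151e+12 ≈ 3.44e+10 MeV.

3.44e+10 megaelectronvolts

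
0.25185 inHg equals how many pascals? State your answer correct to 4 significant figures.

1 inHg = 3386.39 Pa.
Then 0.25185 × 3386.39 ≈ 852.9 Pa.

852.9 Pa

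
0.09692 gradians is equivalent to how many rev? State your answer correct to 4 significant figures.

1 gradian = 0.00250000 rev.
Thus 0.09692 × 0.00250000 ≈ 0.0002423 rev.

0.0002423 rev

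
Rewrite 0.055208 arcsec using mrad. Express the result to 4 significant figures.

0.0002677 milliradians

1 arcsec = 0.00484814 milliradians.
0.055208 × 0.00484814 ≈ 0.0002677 mrad.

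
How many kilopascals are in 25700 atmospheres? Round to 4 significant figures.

2.604e+6 kPa

1 atmosphere = 101.325 kPa.
25700 × 101.325 ≈ 2.604e+6 kPa.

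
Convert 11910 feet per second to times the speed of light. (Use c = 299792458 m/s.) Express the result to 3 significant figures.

1 ft/s = 1.01670 × 10^-9 c.
Then 11910 × 1.01670 × 10^-9 ≈ 1.21 × 10^-5 c.

1.21 × 10^-5 c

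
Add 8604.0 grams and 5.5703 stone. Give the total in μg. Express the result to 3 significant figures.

4.40 × 10^10 micrograms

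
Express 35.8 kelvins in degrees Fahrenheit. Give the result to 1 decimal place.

-395.2 °F

K = (°F + 459.67) × 5/9.
Applying the formula gives -395.2 °F.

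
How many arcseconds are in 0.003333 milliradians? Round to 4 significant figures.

0.6875 arcsec

1 milliradian = 206.265 arcsec.
Then 0.003333 × 206.265 ≈ 0.6875 arcsec.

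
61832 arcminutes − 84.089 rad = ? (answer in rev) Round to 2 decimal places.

61832 arcmin = 2.86259 rev and 84.089 rad = 13.3832 rev.
2.86259 − 13.3832 ≈ -10.52 rev.

-10.52 rev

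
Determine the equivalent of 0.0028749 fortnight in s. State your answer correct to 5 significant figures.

3477.5 s

1 fortnight = 1.20960e+6 s.
So 0.0028749 × 1.20960e+6 ≈ 3477.5 s.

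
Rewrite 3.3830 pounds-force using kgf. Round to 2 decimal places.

1.53 kilograms-force

1 lbf = 0.453592 kilograms-force.
Then 3.3830 × 0.453592 ≈ 1.53 kgf.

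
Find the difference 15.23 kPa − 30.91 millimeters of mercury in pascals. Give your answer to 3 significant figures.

15.23 kPa = 15230.0 Pa and 30.91 mmHg = 4120.99 Pa.
15230.0 − 4120.99 ≈ 11100 Pa.

11100 pascals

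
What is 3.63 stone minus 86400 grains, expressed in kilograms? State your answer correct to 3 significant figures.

3.63 st = 23.0516 kg and 86400 gr = 5.59863 kg.
23.0516 − 5.59863 ≈ 17.5 kg.

17.5 kg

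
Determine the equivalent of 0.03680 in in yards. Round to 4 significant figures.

0.001022 yd

1 in = 0.0277778 yd.
So 0.03680 × 0.0277778 ≈ 0.001022 yd.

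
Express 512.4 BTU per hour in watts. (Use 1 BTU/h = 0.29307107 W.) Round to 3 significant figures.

1 BTU per hour = 0.293071 W.
Then 512.4 × 0.293071 ≈ 150 W.

150 W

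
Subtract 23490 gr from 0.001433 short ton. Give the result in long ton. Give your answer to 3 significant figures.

0.001433 short ton = 0.00127946 long ton and 23490 gr = 0.00149809 long ton.
0.00127946 − 0.00149809 ≈ -0.000219 long ton.

-0.000219 long tons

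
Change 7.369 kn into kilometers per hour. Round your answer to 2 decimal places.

13.65 kilometers per hour

1 knot = 1.85200 kilometers per hour.
So 7.369 × 1.85200 ≈ 13.65 km/h.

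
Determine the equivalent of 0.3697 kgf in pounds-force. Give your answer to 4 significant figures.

0.8150 pounds-force

1 kgf = 2.20462 pounds-force.
So 0.3697 × 2.20462 ≈ 0.8150 lbf.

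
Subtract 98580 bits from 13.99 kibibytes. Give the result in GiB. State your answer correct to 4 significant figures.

13.99 KiB = 1.33419e-5 GiB and 98580 bit = 1.14762e-5 GiB.
1.33419e-5 − 1.14762e-5 ≈ 1.866e-6 GiB.

1.866e-6 gibibytes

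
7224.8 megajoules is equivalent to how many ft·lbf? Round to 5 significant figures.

5.3287 × 10^9 ft·lbf

1 megajoule = 737562 ft·lbf.
7224.8 × 737562 ≈ 5.3287 × 10^9 ft·lbf.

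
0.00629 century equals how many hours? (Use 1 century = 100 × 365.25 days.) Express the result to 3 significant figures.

5510 hours

1 century = 876600 h.
Thus 0.00629 × 876600 ≈ 5510 h.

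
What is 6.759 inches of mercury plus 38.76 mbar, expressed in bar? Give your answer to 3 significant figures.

0.268 bar

6.759 inHg = 0.228886 bar and 38.76 mbar = 0.0387600 bar.
0.228886 + 0.0387600 ≈ 0.268 bar.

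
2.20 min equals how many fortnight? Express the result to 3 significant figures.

0.000109 fortnight

1 minute = 4.96032e-5 fortnight.
So 2.20 × 4.96032e-5 ≈ 0.000109 fortnight.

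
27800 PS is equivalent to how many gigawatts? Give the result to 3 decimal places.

0.020 gigawatts

1 metric horsepower = 7.35499 × 10^-7 gigawatts.
So 27800 × 7.35499 × 10^-7 ≈ 0.020 GW.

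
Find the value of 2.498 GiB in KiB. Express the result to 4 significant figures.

1 GiB = 1.04858e+6 kibibytes.
Then 2.498 × 1.04858e+6 ≈ 2.619e+6 KiB.

2.619e+6 kibibytes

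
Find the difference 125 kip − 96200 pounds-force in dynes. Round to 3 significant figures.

125 kip = 5.56028 × 10^10 dyn and 96200 lbf = 4.27919 × 10^10 dyn.
5.56028 × 10^10 − 4.27919 × 10^10 ≈ 1.28 × 10^10 dyn.

1.28 × 10^10 dynes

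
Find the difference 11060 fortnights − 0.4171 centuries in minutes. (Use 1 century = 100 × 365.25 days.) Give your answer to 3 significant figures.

11060 fortnight = 2.22970 × 10^8 min and 0.4171 century = 2.19378 × 10^7 min.
2.22970 × 10^8 − 2.19378 × 10^7 ≈ 2.01 × 10^8 min.

2.01 × 10^8 minutes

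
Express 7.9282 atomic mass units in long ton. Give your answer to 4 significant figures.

1 u = 1.63431 × 10^-30 long ton.
7.9282 × 1.63431 × 10^-30 ≈ 1.296 × 10^-29 long ton.

1.296 × 10^-29 long tons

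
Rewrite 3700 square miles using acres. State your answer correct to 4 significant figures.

1 square mile = 640.000 acre.
Thus 3700 × 640.000 ≈ 2.368e+6 acre.

2.368e+6 acres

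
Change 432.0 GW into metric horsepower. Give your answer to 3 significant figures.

5.87e+8 metric horsepower

1 gigawatt = 1.35962e+6 metric horsepower.
Thus 432.0 × 1.35962e+6 ≈ 5.87e+8 PS.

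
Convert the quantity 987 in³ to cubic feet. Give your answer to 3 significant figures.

0.571 ft³

1 cubic inch = 0.000578704 ft³.
987 × 0.000578704 ≈ 0.571 ft³.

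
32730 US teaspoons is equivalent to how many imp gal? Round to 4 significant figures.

1 US tsp = 0.00108421 imperial gallons.
32730 × 0.00108421 ≈ 35.49 imp gal.

35.49 imp gal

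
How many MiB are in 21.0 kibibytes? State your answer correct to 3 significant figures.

0.0205 mebibytes

1 kibibyte = 0.0009765625 MiB.
So 21.0 × 0.0009765625 ≈ 0.0205 MiB.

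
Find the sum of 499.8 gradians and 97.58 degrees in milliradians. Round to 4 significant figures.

499.8 grad = 7850.84 mrad and 97.58 ° = 1703.09 mrad.
7850.84 + 1703.09 ≈ 9554 mrad.

9554 milliradians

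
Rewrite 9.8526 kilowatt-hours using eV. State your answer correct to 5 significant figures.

2.2138e+26 electronvolts

1 kilowatt-hour = 2.24694e+25 electronvolts.
So 9.8526 × 2.24694e+25 ≈ 2.2138e+26 eV.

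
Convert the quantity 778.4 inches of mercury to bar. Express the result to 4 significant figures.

26.36 bar

1 inch of mercury = 0.0338639 bar.
Then 778.4 × 0.0338639 ≈ 26.36 bar.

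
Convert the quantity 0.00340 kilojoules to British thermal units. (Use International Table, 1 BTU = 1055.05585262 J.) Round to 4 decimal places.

1 kJ = 0.947817 British thermal units.
So 0.00340 × 0.947817 ≈ 0.0032 BTU.

0.0032 BTU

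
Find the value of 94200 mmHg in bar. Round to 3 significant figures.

1 mmHg = 0.00133322 bar.
Thus 94200 × 0.00133322 ≈ 126 bar.

126 bar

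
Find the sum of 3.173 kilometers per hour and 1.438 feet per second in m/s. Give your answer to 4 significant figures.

3.173 km/h = 0.881389 m/s and 1.438 ft/s = 0.438302 m/s.
0.881389 + 0.438302 ≈ 1.320 m/s.

1.320 meters per second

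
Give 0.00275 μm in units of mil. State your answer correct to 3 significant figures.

1 μm = 0.0393701 mil.
Thus 0.00275 × 0.0393701 ≈ 0.000108 mil.

0.000108 mils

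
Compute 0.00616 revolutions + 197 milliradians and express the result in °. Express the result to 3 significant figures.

13.5 °

0.00616 rev = 2.21760 ° and 197 mrad = 11.2873 °.
2.21760 + 11.2873 ≈ 13.5 °.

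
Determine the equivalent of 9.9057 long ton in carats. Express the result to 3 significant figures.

1 long ton = 5.08023 × 10^6 ct.
Then 9.9057 × 5.08023 × 10^6 ≈ 5.03 × 10^7 ct.

5.03 × 10^7 carats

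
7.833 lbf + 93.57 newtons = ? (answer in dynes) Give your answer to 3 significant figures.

1.28e+7 dynes

7.833 lbf = 3.48429e+6 dyn and 93.57 N = 9.35700e+6 dyn.
3.48429e+6 + 9.35700e+6 ≈ 1.28e+7 dyn.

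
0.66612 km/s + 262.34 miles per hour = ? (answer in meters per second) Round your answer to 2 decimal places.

783.40 meters per second

0.66612 km/s = 666.120 m/s and 262.34 mph = 117.276 m/s.
666.120 + 117.276 ≈ 783.40 m/s.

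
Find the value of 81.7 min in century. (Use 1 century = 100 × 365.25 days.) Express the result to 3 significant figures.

1.55 × 10^-6 centuries

1 minute = 1.90129 × 10^-8 centuries.
Then 81.7 × 1.90129 × 10^-8 ≈ 1.55 × 10^-6 century.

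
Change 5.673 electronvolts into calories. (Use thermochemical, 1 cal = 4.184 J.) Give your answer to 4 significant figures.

2.172e-19 calories

1 electronvolt = 3.82929e-20 cal.
So 5.673 × 3.82929e-20 ≈ 2.172e-19 cal.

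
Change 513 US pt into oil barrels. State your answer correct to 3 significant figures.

1.53 bbl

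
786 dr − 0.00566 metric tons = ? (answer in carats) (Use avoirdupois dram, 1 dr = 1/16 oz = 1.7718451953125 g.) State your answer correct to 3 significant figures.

786 dr = 6963.35 ct and 0.00566 t = 28300.0 ct.
6963.35 − 28300.0 ≈ -21300 ct.

-21300 carats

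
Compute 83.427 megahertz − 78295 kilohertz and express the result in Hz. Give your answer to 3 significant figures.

5.13e+6 Hz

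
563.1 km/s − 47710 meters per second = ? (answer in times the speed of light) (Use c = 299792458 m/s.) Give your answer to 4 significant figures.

0.001719 c

563.1 km/s = 0.00187830 c and 47710 m/s = 0.000159143 c.
0.00187830 − 0.000159143 ≈ 0.001719 c.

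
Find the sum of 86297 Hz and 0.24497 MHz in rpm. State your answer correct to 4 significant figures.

86297 Hz = 5.17782e+6 rpm and 0.24497 MHz = 1.46982e+7 rpm.
5.17782e+6 + 1.46982e+7 ≈ 1.988e+7 rpm.

1.988e+7 rpm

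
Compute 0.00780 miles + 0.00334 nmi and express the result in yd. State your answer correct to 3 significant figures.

20.5 yards

0.00780 mi = 13.7280 yd and 0.00334 nmi = 6.76474 yd.
13.7280 + 6.76474 ≈ 20.5 yd.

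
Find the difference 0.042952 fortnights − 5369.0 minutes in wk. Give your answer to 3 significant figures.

-0.447 wk

0.042952 fortnight = 0.0859040 wk and 5369.0 min = 0.532639 wk.
0.0859040 − 0.532639 ≈ -0.447 wk.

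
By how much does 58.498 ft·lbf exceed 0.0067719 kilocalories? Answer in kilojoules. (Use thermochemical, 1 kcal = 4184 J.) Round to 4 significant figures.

58.498 ft·lbf = 0.0793126 kJ and 0.0067719 kcal = 0.0283336 kJ.
0.0793126 − 0.0283336 ≈ 0.05098 kJ.

0.05098 kJ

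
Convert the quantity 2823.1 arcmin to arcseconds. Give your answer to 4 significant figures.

1 arcmin = 60.0000 arcsec.
2823.1 × 60.0000 ≈ 169400 arcsec.

169400 arcsec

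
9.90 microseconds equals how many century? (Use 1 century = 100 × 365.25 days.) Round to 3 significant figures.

3.14e-15 century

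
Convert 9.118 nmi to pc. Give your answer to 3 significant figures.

1 nmi = 6.00192e-14 parsecs.
So 9.118 × 6.00192e-14 ≈ 5.47e-13 pc.

5.47e-13 parsecs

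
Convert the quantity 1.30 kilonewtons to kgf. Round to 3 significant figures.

1 kilonewton = 101.972 kilograms-force.
Thus 1.30 × 101.972 ≈ 133 kgf.

133 kilograms-force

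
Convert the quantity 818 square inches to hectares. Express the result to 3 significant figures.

5.28e-5 hectares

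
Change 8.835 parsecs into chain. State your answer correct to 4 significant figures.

1 pc = 1.53388e+15 chain.
Then 8.835 × 1.53388e+15 ≈ 1.355e+16 chain.

1.355e+16 chains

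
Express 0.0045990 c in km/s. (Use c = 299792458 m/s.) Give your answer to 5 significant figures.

1378.7 km/s

1 c = 299792 kilometers per second.
0.0045990 × 299792 ≈ 1378.7 km/s.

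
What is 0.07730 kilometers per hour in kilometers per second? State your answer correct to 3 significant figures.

2.15e-5 kilometers per second

1 km/h = 0.000277778 km/s.
Thus 0.07730 × 0.000277778 ≈ 2.15e-5 km/s.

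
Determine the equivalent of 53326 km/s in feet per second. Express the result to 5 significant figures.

1 kilometer per second = 3280.84 ft/s.
53326 × 3280.84 ≈ 1.7495 × 10^8 ft/s.

1.7495 × 10^8 ft/s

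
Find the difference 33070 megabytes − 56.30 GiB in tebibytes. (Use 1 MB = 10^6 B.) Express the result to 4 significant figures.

33070 MB = 0.0300770 TiB and 56.30 GiB = 0.0549805 TiB.
0.0300770 − 0.0549805 ≈ -0.02490 TiB.

-0.02490 TiB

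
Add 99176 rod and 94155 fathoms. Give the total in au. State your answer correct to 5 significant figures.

99176 rod = 3.33411e-6 au and 94155 fathom = 1.15102e-6 au.
3.33411e-6 + 1.15102e-6 ≈ 4.4851e-6 au.

4.4851e-6 astronomical units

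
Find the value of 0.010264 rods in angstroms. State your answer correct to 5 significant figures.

5.1620e+8 Å

1 rod = 5.02920e+10 Å.
Thus 0.010264 × 5.02920e+10 ≈ 5.1620e+8 Å.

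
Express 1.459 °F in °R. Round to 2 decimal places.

°R = °F + 459.67.
Applying the formula gives 461.13 °R.

461.13 degrees Rankine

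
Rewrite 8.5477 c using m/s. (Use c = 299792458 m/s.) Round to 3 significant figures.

2.56e+9 meters per second

1 speed of light = 2.99792e+8 m/s.
Thus 8.5477 × 2.99792e+8 ≈ 2.56e+9 m/s.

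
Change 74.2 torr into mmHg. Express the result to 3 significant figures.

1 torr = 1.00000 millimeters of mercury.
Thus 74.2 × 1.00000 ≈ 74.2 mmHg.

74.2 mmHg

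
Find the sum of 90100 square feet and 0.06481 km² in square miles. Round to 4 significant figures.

90100 ft² = 0.00323189 mi² and 0.06481 km² = 0.0250233 mi².
0.00323189 + 0.0250233 ≈ 0.02826 mi².

0.02826 mi²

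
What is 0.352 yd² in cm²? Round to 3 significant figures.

2940 cm²

1 yd² = 8361.27 cm².
0.352 × 8361.27 ≈ 2940 cm².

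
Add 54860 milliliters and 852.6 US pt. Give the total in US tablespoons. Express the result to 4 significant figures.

54860 mL = 3710.07 US tbsp and 852.6 US pt = 27283.2 US tbsp.
3710.07 + 27283.2 ≈ 30990 US tbsp.

30990 US tbsp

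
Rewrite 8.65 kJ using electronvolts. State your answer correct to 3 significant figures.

1 kilojoule = 6.24151 × 10^21 eV.
Then 8.65 × 6.24151 × 10^21 ≈ 5.40 × 10^22 eV.

5.40 × 10^22 eV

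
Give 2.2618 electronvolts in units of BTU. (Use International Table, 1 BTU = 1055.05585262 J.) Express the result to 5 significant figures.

3.4347e-22 British thermal units

1 electronvolt = 1.51857e-22 BTU.
Then 2.2618 × 1.51857e-22 ≈ 3.4347e-22 BTU.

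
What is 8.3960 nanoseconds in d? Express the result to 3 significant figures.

1 nanosecond = 1.15741 × 10^-14 d.
Thus 8.3960 × 1.15741 × 10^-14 ≈ 9.72 × 10^-14 d.

9.72 × 10^-14 days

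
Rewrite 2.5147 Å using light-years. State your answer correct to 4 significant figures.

2.658e-26 light-years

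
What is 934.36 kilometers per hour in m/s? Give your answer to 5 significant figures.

259.54 m/s

1 kilometer per hour = 0.277778 meters per second.
934.36 × 0.277778 ≈ 259.54 m/s.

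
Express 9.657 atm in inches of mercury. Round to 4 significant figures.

1 atmosphere = 29.9213 inHg.
So 9.657 × 29.9213 ≈ 288.9 inHg.

288.9 inches of mercury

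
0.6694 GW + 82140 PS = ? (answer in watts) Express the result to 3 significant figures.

0.6694 GW = 6.69400 × 10^8 W and 82140 PS = 6.04139 × 10^7 W.
6.69400 × 10^8 + 6.04139 × 10^7 ≈ 7.30 × 10^8 W.

7.30 × 10^8 watts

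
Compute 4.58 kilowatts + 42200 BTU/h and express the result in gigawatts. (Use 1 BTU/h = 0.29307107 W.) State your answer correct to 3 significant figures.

1.69e-5 GW

4.58 kW = 4.58000e-6 GW and 42200 BTU/h = 1.23676e-5 GW.
4.58000e-6 + 1.23676e-5 ≈ 1.69e-5 GW.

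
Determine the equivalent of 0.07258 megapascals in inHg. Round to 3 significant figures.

21.4 inHg

1 MPa = 295.300 inHg.
Then 0.07258 × 295.300 ≈ 21.4 inHg.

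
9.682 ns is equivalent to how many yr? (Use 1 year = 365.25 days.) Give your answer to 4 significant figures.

1 ns = 3.16881 × 10^-17 years.
So 9.682 × 3.16881 × 10^-17 ≈ 3.068 × 10^-16 yr.

3.068 × 10^-16 years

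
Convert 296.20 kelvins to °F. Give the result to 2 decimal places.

73.49 °F

K = (°F + 459.67) × 5/9.
Applying the formula gives 73.49 °F.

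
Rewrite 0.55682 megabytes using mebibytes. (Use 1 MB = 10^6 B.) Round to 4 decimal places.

0.5310 MiB

1 megabyte = 0.953674 MiB.
So 0.55682 × 0.953674 ≈ 0.5310 MiB.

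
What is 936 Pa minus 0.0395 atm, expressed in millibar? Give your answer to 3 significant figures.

-30.7 mbar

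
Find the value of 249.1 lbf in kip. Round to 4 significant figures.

1 lbf = 0.00100000 kip.
Then 249.1 × 0.00100000 ≈ 0.2491 kip.

0.2491 kips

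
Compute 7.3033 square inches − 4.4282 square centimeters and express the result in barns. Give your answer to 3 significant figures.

4.27e+25 barns

7.3033 in² = 4.71180e+25 barn and 4.4282 cm² = 4.42820e+24 barn.
4.71180e+25 − 4.42820e+24 ≈ 4.27e+25 barn.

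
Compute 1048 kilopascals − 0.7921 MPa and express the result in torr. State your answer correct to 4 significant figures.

1048 kPa = 7860.65 torr and 0.7921 MPa = 5941.24 torr.
7860.65 − 5941.24 ≈ 1919 torr.

1919 torr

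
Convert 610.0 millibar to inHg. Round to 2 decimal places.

1 mbar = 0.0295300 inHg.
610.0 × 0.0295300 ≈ 18.01 inHg.

18.01 inHg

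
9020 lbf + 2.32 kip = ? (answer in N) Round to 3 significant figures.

9020 lbf = 40123.0 N and 2.32 kip = 10319.9 N.
40123.0 + 10319.9 ≈ 50400 N.

50400 N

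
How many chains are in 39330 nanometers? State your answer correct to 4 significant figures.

1 nanometer = 4.97097e-11 chains.
Then 39330 × 4.97097e-11 ≈ 1.955e-6 chain.

1.955e-6 chain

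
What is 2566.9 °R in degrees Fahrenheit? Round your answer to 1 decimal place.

°R = °F + 459.67.
Applying the formula gives 2107.2 °F.

2107.2 degrees Fahrenheit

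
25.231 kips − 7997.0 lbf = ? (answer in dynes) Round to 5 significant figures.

7.6661e+9 dynes

25.231 kip = 1.12233e+10 dyn and 7997.0 lbf = 3.55724e+9 dyn.
1.12233e+10 − 3.55724e+9 ≈ 7.6661e+9 dyn.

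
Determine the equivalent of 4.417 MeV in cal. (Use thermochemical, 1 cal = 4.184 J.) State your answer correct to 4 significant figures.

1.691 × 10^-13 cal

1 MeV = 3.82929 × 10^-14 cal.
So 4.417 × 3.82929 × 10^-14 ≈ 1.691 × 10^-13 cal.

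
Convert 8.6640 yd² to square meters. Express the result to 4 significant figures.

1 square yard = 0.836127 m².
8.6640 × 0.836127 ≈ 7.244 m².

7.244 m²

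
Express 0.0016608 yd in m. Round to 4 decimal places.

0.0015 m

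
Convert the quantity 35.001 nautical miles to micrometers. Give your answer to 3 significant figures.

6.48 × 10^10 micrometers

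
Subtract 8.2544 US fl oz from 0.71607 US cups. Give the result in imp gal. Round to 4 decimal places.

-0.0164 imperial gallons

0.71607 US cup = 0.0372658 imp gal and 8.2544 US fl oz = 0.0536971 imp gal.
0.0372658 − 0.0536971 ≈ -0.0164 imp gal.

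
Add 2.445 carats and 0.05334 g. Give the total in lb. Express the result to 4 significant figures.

2.445 ct = 0.00107806 lb and 0.05334 g = 0.000117595 lb.
0.00107806 + 0.000117595 ≈ 0.001196 lb.

0.001196 lb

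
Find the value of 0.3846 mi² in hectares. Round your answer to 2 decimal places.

99.61 ha

1 mi² = 258.999 ha.
So 0.3846 × 258.999 ≈ 99.61 ha.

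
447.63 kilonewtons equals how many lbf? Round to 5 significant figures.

1 kilonewton = 224.809 lbf.
So 447.63 × 224.809 ≈ 100630 lbf.

100630 lbf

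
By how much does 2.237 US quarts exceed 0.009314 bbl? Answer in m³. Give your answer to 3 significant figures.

0.000636 m³

2.237 US qt = 0.00211699 m³ and 0.009314 bbl = 0.00148081 m³.
0.00211699 − 0.00148081 ≈ 0.000636 m³.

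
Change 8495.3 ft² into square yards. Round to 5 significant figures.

1 ft² = 0.111111 yd².
Then 8495.3 × 0.111111 ≈ 943.92 yd².

943.92 square yards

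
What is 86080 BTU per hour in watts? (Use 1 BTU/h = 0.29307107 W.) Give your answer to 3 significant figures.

1 BTU/h = 0.293071 W.
Thus 86080 × 0.293071 ≈ 25200 W.

25200 watts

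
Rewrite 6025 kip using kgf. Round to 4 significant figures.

1 kip = 453.592 kgf.
6025 × 453.592 ≈ 2.733 × 10^6 kgf.

2.733 × 10^6 kgf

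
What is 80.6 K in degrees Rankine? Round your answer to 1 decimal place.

145.1 degrees Rankine

°R = K × 9/5.
Applying the formula gives 145.1 °R.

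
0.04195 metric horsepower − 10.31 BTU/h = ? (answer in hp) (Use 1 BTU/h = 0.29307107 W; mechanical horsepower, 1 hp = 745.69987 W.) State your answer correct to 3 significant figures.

0.0373 horsepower

0.04195 PS = 0.0413761 hp and 10.31 BTU/h = 0.00405198 hp.
0.0413761 − 0.00405198 ≈ 0.0373 hp.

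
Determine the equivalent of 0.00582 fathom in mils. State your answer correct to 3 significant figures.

419 mil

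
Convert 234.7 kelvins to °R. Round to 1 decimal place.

422.5 °R

°R = K × 9/5.
Applying the formula gives 422.5 °R.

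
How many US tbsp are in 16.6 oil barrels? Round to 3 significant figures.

178000 US tablespoons

1 bbl = 10752.0 US tbsp.
So 16.6 × 10752.0 ≈ 178000 US tbsp.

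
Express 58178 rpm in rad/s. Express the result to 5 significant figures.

6092.4 radians per second

1 revolution per minute = 0.104720 radians per second.
Then 58178 × 0.104720 ≈ 6092.4 rad/s.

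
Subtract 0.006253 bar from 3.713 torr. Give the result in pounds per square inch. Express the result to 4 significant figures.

3.713 torr = 0.0717974 psi and 0.006253 bar = 0.0906921 psi.
0.0717974 − 0.0906921 ≈ -0.01889 psi.

-0.01889 pounds per square inch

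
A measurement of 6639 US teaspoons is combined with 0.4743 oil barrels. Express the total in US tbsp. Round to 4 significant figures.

7313 US tbsp

6639 US tsp = 2213.00 US tbsp and 0.4743 bbl = 5099.67 US tbsp.
2213.00 + 5099.67 ≈ 7313 US tbsp.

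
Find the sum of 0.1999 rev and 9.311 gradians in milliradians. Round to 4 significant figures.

1402 milliradians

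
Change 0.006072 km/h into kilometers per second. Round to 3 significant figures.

1 kilometer per hour = 0.000277778 km/s.
Then 0.006072 × 0.000277778 ≈ 1.69e-6 km/s.

1.69e-6 km/s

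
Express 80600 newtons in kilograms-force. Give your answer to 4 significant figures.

8219 kilograms-force

1 N = 0.101972 kilograms-force.
80600 × 0.101972 ≈ 8219 kgf.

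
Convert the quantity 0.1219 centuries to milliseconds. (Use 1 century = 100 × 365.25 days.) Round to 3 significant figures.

1 century = 3.15576e+12 milliseconds.
So 0.1219 × 3.15576e+12 ≈ 3.85e+11 ms.

3.85e+11 milliseconds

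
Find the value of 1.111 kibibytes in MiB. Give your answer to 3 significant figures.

1 kibibyte = 0.0009765625 MiB.
Then 1.111 × 0.0009765625 ≈ 0.00108 MiB.

0.00108 MiB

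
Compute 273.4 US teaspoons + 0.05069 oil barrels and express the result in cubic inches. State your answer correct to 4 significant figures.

574.0 in³

273.4 US tsp = 82.2336 in³ and 0.05069 bbl = 491.794 in³.
82.2336 + 491.794 ≈ 574.0 in³.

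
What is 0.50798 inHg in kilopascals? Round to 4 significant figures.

1 inHg = 3.38639 kPa.
Then 0.50798 × 3.38639 ≈ 1.720 kPa.

1.720 kilopascals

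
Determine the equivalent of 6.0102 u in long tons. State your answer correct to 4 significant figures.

9.823 × 10^-30 long ton

1 u = 1.63431 × 10^-30 long tons.
So 6.0102 × 1.63431 × 10^-30 ≈ 9.823 × 10^-30 long ton.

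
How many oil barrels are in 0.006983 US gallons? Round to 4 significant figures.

1 US gal = 0.0238095 bbl.
Then 0.006983 × 0.0238095 ≈ 0.0001663 bbl.

0.0001663 bbl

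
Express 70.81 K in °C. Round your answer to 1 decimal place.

-202.3 °C

K = °C + 273.15.
Applying the formula gives -202.3 °C.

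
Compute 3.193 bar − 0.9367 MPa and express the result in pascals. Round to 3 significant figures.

3.193 bar = 319300 Pa and 0.9367 MPa = 936700 Pa.
319300 − 936700 ≈ -617000 Pa.

-617000 Pa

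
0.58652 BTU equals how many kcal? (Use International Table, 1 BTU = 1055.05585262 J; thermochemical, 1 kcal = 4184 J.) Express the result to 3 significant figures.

0.148 kilocalories

1 BTU = 0.252164 kcal.
0.58652 × 0.252164 ≈ 0.148 kcal.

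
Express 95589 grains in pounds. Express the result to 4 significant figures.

13.66 pounds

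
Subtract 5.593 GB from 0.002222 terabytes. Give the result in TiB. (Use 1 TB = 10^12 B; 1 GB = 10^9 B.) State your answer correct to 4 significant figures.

-0.003066 tebibytes

0.002222 TB = 0.00202090 TiB and 5.593 GB = 0.00508680 TiB.
0.00202090 − 0.00508680 ≈ -0.003066 TiB.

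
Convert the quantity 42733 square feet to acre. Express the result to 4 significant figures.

0.9810 acre

1 ft² = 2.29568e-5 acre.
42733 × 2.29568e-5 ≈ 0.9810 acre.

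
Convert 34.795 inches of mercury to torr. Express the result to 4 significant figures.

883.8 torr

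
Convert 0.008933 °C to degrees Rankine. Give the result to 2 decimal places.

°R = (°C + 273.15) × 9/5.
Applying the formula gives 491.69 °R.

491.69 degrees Rankine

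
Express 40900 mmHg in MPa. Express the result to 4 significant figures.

1 mmHg = 0.000133322 MPa.
Thus 40900 × 0.000133322 ≈ 5.453 MPa.

5.453 megapascals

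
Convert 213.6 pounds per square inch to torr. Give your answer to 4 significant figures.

1 psi = 51.7149 torr.
Then 213.6 × 51.7149 ≈ 11050 torr.

11050 torr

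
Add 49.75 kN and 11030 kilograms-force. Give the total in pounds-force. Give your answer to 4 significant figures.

35500 lbf

49.75 kN = 11184.2 lbf and 11030 kgf = 24317.0 lbf.
11184.2 + 24317.0 ≈ 35500 lbf.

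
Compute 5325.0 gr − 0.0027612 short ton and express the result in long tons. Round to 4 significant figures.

5325.0 gr = 0.000339605 long ton and 0.0027612 short ton = 0.00246536 long ton.
0.000339605 − 0.00246536 ≈ -0.002126 long ton.

-0.002126 long ton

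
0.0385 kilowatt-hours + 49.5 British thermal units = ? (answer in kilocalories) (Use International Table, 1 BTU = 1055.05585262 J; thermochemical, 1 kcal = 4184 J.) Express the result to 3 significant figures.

45.6 kilocalories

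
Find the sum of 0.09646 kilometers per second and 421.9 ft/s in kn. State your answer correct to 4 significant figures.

437.5 kn

0.09646 km/s = 187.503 kn and 421.9 ft/s = 249.969 kn.
187.503 + 249.969 ≈ 437.5 kn.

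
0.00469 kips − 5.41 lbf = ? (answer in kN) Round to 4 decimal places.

-0.0032 kilonewtons

0.00469 kip = 0.0208622 kN and 5.41 lbf = 0.0240649 kN.
0.0208622 − 0.0240649 ≈ -0.0032 kN.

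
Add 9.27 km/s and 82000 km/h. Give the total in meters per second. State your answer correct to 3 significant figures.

9.27 km/s = 9270.00 m/s and 82000 km/h = 22777.8 m/s.
9270.00 + 22777.8 ≈ 32000 m/s.

32000 meters per second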